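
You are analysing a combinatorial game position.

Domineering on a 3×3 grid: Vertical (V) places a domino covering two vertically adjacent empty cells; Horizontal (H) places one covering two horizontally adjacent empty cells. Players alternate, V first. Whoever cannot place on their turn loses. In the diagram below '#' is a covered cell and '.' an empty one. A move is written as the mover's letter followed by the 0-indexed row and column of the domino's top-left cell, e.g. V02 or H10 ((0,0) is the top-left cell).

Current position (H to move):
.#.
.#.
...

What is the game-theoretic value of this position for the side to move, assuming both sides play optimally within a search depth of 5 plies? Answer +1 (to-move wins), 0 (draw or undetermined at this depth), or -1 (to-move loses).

p1 H@[.#./.#./...]: H20[.#./.#./##.]-1* H21[.#./.#./.##]-1
p2 V@[.#./.#./##.]: V00[##./##./##.]+1* V02[.##/.##/##.]+1 V12[.#./.##/###]+1
p3 H@[##./##./##.] terminal -1; root [.#./.#./...] d5

value(.#./.#./..., H) = -1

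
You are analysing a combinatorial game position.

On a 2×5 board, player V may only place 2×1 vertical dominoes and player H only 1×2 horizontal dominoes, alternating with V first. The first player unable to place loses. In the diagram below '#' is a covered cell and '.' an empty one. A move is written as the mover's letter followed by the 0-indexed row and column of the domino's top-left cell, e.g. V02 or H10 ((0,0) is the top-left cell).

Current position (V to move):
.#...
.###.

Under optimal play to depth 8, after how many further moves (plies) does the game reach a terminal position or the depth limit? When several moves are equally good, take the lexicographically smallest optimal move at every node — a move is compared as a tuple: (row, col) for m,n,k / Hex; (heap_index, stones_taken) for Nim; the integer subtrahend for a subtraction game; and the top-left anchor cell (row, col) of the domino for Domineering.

PV length from [.#.../.###.]: 3 plies

ply 1, V at .#.../.###. | V00=-1→##.../####.; V04=+1→.#..#/.####*
ply 2, H at .#..#/.#### | H02=-1→.####/.####*
ply 3, V at .####/.#### | V00=+1→#####/#####*
ply 4: #####/##### is terminal -1 (H); from .#.../.###. depth 8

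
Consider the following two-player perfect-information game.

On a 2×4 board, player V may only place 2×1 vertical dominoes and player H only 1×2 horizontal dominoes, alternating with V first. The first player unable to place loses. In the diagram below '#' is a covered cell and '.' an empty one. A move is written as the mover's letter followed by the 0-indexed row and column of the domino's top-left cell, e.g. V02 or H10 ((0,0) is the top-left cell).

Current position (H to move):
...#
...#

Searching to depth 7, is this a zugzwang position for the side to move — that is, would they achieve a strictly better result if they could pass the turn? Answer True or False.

ply 1, H at ...#/...# | H00=+1→##.#/...#*; H01=+1→.###/...#; H10=+1→...#/##.#; H11=+1→...#/.###
ply 2, V at ##.#/...# | V02=-1→####/..##*
ply 3, H at ####/..## | H10=+1→####/####*
ply 4: ####/#### is terminal -1 (V); from ...#/...# depth 7
pass branch (V moves first from the same position):
  | ply 1, V at ...#/...# | V00=-1→#..#/#..#; V01=+1→.#.#/.#.#*; V02=-1→..##/..##
  | ply 2: .#.#/.#.# is terminal -1 (H); from ...#/...# depth 7
H moving scores +1; H passing scores -1

zugzwang(...#/...#, H) = False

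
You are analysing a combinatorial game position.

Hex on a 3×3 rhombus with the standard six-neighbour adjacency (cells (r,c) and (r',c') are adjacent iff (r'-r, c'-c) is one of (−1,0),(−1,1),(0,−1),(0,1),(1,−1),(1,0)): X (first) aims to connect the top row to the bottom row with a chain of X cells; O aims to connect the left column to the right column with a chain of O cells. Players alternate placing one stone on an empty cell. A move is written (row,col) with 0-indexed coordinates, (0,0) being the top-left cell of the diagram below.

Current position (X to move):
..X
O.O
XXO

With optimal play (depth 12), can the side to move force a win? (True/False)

ply 1, X at ..X/O.O/XXO | (0,0)=-1→X.X/O.O/XXO; (0,1)=-1→.XX/O.O/XXO; (1,1)=+1→..X/OXO/XXO*
ply 2: ..X/OXO/XXO is terminal -1 (O); from ..X/O.O/XXO depth 12

X winning at [..X/O.O/XXO]: True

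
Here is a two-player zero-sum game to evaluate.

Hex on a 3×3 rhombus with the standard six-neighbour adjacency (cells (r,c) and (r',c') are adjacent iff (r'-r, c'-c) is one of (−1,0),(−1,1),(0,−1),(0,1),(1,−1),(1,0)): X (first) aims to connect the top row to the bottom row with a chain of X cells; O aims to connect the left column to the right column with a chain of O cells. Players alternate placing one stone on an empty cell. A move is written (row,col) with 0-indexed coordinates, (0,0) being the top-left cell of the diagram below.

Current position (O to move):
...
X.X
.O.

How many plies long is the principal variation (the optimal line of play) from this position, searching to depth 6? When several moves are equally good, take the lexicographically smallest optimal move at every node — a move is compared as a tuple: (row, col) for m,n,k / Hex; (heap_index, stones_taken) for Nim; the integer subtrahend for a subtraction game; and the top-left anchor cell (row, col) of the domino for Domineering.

[.../X.X/.O.] O move#1: (0,0):-1/O../X.X/.O.*, (0,1):-1/.O./X.X/.O., (0,2):-1/..O/X.X/.O., (1,1):-1/.../XOX/.O., (2,0):-1/.../X.X/OO., (2,2):-1/.../X.X/.OO
[O../X.X/.O.] X move#2: (0,1):+1/OX./X.X/.O.*, (0,2):+1/O.X/X.X/.O., (1,1):+1/O../XXX/.O., (2,0):+1/O../X.X/XO., (2,2):+1/O../X.X/.OX
[OX./X.X/.O.] O move#3: (0,2):-1/OXO/X.X/.O.*, (1,1):-1/OX./XOX/.O., (2,0):-1/OX./X.X/OO., (2,2):-1/OX./X.X/.OO
[OXO/X.X/.O.] X move#4: (1,1):+1/OXO/XXX/.O.*, (2,0):+1/OXO/X.X/XO., (2,2):+1/OXO/X.X/.OX
[OXO/XXX/.O.] O move#5: (2,0):-1/OXO/XXX/OO.*, (2,2):-1/OXO/XXX/.OO
[OXO/XXX/OO.] X move#6: (2,2):+1/OXO/XXX/OOX*
[OXO/XXX/OOX] end (terminal -1, O#7); searched .../X.X/.O. to 6

PV length from [.../X.X/.O.]: 6 plies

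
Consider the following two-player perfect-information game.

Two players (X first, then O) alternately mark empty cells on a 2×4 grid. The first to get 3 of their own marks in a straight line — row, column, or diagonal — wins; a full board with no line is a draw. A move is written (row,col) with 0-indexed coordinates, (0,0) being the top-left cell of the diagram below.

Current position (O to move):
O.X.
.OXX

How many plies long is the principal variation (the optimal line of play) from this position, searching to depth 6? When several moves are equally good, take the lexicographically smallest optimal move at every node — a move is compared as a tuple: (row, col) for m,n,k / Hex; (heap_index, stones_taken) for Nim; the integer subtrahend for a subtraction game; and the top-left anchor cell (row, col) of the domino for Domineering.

PV length from [O.X./.OXX]: 3 plies

p1 O@[O.X./.OXX]: (0,1)[OOX./.OXX]+0* (0,3)[O.XO/.OXX]+0 (1,0)[O.X./OOXX]+0
p2 X@[OOX./.OXX]: (0,3)[OOXX/.OXX]+0* (1,0)[OOX./XOXX]+0
p3 O@[OOXX/.OXX]: (1,0)[OOXX/OOXX]+0*
p4 X@[OOXX/OOXX] terminal +0; root [O.X./.OXX] d6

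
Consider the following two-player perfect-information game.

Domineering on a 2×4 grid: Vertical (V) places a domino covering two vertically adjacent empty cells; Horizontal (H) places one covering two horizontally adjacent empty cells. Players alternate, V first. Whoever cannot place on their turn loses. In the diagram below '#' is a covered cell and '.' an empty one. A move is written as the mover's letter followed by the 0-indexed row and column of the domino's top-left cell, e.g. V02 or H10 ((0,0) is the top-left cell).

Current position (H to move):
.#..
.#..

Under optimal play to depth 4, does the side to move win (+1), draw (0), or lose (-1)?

p1 H@[.#../.#..]: H02[.###/.#..]+1* H12[.#../.###]+1
p2 V@[.###/.#..]: V00[####/##..]-1*
p3 H@[####/##..]: H12[####/####]+1*
p4 V@[####/####] terminal -1; root [.#../.#..] d4

value(.#../.#.., H) = +1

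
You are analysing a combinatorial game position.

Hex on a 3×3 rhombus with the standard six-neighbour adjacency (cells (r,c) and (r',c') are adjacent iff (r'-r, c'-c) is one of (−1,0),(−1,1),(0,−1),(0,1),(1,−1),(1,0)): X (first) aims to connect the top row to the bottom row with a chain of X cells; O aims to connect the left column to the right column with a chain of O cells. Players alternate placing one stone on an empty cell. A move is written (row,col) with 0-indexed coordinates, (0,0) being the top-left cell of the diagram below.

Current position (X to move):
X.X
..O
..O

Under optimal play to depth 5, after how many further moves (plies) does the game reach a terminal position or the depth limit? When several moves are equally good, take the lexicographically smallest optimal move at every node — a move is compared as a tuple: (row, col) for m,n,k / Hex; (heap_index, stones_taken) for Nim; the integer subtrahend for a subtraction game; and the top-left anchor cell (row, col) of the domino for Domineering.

PV length from [X.X/..O/..O]: 5 plies

ply 1, X at X.X/..O/..O | (0,1)=-1→XXX/..O/..O; (1,0)=-1→X.X/X.O/..O; (1,1)=+1→X.X/.XO/..O*; (2,0)=+1→X.X/..O/X.O; (2,1)=-1→X.X/..O/.XO
ply 2, O at X.X/.XO/..O | (0,1)=-1→XOX/.XO/..O*; (1,0)=-1→X.X/OXO/..O; (2,0)=-1→X.X/.XO/O.O; (2,1)=-1→X.X/.XO/.OO
ply 3, X at XOX/.XO/..O | (1,0)=+1→XOX/XXO/..O*; (2,0)=+1→XOX/.XO/X.O; (2,1)=+1→XOX/.XO/.XO
ply 4, O at XOX/XXO/..O | (2,0)=-1→XOX/XXO/O.O*; (2,1)=-1→XOX/XXO/.OO
ply 5, X at XOX/XXO/O.O | (2,1)=+1→XOX/XXO/OXO*
ply 6: XOX/XXO/OXO is terminal -1 (O); from X.X/..O/..O depth 5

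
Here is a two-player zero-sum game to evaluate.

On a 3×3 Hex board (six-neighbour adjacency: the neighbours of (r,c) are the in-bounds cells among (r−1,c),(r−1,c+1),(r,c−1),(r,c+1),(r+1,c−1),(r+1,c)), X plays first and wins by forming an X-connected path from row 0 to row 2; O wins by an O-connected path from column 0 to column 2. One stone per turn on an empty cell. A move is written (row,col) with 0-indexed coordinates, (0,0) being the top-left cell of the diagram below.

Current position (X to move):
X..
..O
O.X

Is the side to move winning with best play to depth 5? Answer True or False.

X winning at [X../..O/O.X]: False

p1 X@[X../..O/O.X]: (0,1)[XX./..O/O.X]-1* (0,2)[X.X/..O/O.X]-1 (1,0)[X../X.O/O.X]-1 (1,1)[X../.XO/O.X]-1 (2,1)[X../..O/OXX]-1
p2 O@[XX./..O/O.X]: (0,2)[XXO/..O/O.X]+1* (1,0)[XX./O.O/O.X]+1 (1,1)[XX./.OO/O.X]+1 (2,1)[XX./..O/OOX]+1
p3 X@[XXO/..O/O.X]: (1,0)[XXO/X.O/O.X]-1* (1,1)[XXO/.XO/O.X]-1 (2,1)[XXO/..O/OXX]-1
p4 O@[XXO/X.O/O.X]: (1,1)[XXO/XOO/O.X]+1* (2,1)[XXO/X.O/OOX]+1
p5 X@[XXO/XOO/O.X] terminal -1; root [X../..O/O.X] d5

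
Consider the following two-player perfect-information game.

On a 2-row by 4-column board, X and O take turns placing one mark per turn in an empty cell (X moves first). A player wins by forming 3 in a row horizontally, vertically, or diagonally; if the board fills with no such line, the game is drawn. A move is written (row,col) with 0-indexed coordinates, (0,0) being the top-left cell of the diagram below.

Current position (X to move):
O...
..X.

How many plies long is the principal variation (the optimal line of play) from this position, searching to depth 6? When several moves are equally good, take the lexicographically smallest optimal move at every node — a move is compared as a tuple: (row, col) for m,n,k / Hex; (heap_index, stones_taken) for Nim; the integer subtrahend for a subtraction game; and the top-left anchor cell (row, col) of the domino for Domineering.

p1 X@[O.../..X.]: (0,1)[OX../..X.]+0 (0,2)[O.X./..X.]+0 (0,3)[O..X/..X.]+0 (1,0)[O.../X.X.]+0 (1,1)[O.../.XX.]+1* (1,3)[O.../..XX]+0
p2 O@[O.../.XX.]: (0,1)[OO../.XX.]-1* (0,2)[O.O./.XX.]-1 (0,3)[O..O/.XX.]-1 (1,0)[O.../OXX.]-1 (1,3)[O.../.XXO]-1
p3 X@[OO../.XX.]: (0,2)[OOX./.XX.]+1* (0,3)[OO.X/.XX.]-1 (1,0)[OO../XXX.]+1 (1,3)[OO../.XXX]+1
p4 O@[OOX./.XX.]: (0,3)[OOXO/.XX.]-1* (1,0)[OOX./OXX.]-1 (1,3)[OOX./.XXO]-1
p5 X@[OOXO/.XX.]: (1,0)[OOXO/XXX.]+1* (1,3)[OOXO/.XXX]+1
p6 O@[OOXO/XXX.] terminal -1; root [O.../..X.] d6

PV length from [O.../..X.]: 5 plies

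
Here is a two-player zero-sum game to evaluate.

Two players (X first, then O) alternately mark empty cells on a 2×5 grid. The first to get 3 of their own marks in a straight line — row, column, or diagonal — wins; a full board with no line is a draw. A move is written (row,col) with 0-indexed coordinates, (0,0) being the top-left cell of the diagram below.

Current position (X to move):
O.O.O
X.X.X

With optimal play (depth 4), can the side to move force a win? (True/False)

X winning at [O.O.O/X.X.X]: True

[O.O.O/X.X.X] X move#1: (0,1):-1/OXO.O/X.X.X, (0,3):-1/O.OXO/X.X.X, (1,1):+1/O.O.O/XXX.X*, (1,3):+1/O.O.O/X.XXX
[O.O.O/XXX.X] end (terminal -1, O#2); searched O.O.O/X.X.X to 4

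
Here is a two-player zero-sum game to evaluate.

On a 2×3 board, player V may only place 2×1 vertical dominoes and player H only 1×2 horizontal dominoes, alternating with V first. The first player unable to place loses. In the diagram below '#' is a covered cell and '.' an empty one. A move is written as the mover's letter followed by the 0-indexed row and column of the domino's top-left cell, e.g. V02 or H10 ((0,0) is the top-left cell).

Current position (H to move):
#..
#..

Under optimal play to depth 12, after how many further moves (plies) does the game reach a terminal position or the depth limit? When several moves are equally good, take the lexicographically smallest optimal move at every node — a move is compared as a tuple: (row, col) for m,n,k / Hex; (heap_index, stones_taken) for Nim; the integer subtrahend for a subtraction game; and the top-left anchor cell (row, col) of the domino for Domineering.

ply 1, H at #../#.. | H01=+1→###/#..*; H11=+1→#../###
ply 2: ###/#.. is terminal -1 (V); from #../#.. depth 12

PV length from [#../#..]: 1 ply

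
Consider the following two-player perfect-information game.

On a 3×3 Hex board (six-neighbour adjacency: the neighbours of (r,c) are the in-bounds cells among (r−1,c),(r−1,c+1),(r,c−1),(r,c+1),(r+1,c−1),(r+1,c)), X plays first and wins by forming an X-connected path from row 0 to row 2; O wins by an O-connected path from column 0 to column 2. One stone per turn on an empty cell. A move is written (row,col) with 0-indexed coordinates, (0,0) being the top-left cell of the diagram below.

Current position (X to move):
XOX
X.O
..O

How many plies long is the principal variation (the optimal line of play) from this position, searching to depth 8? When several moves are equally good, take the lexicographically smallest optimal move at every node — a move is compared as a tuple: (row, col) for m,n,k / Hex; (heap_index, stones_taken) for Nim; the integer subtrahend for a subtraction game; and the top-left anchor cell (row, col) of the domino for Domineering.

[XOX/X.O/..O] X move#1: (1,1):+1/XOX/XXO/..O*, (2,0):+1/XOX/X.O/X.O, (2,1):+1/XOX/X.O/.XO
[XOX/XXO/..O] O move#2: (2,0):-1/XOX/XXO/O.O*, (2,1):-1/XOX/XXO/.OO
[XOX/XXO/O.O] X move#3: (2,1):+1/XOX/XXO/OXO*
[XOX/XXO/OXO] end (terminal -1, O#4); searched XOX/X.O/..O to 8

PV length from [XOX/X.O/..O]: 3 plies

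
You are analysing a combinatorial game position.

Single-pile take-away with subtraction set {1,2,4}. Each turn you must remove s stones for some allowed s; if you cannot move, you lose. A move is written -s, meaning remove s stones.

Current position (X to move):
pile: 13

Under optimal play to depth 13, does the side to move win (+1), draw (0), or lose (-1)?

value(13, X) = +1

ply 1, X at 13 | -1=+1→12*; -2=-1→11; -4=+1→9
ply 2, O at 12 | -1=-1→11*; -2=-1→10; -4=-1→8
ply 3, X at 11 | -1=-1→10; -2=+1→9*; -4=-1→7
ply 4, O at 9 | -1=-1→8*; -2=-1→7; -4=-1→5
ply 5, X at 8 | -1=-1→7; -2=+1→6*; -4=-1→4
ply 6, O at 6 | -1=-1→5*; -2=-1→4; -4=-1→2
ply 7, X at 5 | -1=-1→4; -2=+1→3*; -4=-1→1
ply 8, O at 3 | -1=-1→2*; -2=-1→1
ply 9, X at 2 | -1=-1→1; -2=+1→0*
ply 10: 0 is terminal -1 (O); from 13 depth 13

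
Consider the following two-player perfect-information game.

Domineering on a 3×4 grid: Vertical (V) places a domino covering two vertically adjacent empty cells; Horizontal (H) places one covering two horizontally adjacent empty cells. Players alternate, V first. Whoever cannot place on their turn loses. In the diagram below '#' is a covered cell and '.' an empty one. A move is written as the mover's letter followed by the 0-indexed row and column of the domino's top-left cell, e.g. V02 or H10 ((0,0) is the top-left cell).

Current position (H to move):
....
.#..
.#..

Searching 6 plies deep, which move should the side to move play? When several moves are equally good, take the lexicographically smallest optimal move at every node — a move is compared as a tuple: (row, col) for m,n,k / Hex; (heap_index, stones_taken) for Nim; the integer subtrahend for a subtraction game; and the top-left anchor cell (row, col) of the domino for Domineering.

[..../.#../.#..] H move#1: H00:-1/##../.#../.#.., H01:-1/.##./.#../.#.., H02:-1/..##/.#../.#.., H12:+1/..../.###/.#..*, H22:-1/..../.#../.###
[..../.###/.#..] V move#2: V00:-1/#.../####/.#..*, V10:-1/..../####/##..
[#.../####/.#..] H move#3: H01:+1/###./####/.#..*, H02:+1/#.##/####/.#.., H22:+1/#.../####/.###
[###./####/.#..] end (terminal -1, V#4); searched ..../.#../.#.. to 6

H's best at [..../.#../.#..]: H12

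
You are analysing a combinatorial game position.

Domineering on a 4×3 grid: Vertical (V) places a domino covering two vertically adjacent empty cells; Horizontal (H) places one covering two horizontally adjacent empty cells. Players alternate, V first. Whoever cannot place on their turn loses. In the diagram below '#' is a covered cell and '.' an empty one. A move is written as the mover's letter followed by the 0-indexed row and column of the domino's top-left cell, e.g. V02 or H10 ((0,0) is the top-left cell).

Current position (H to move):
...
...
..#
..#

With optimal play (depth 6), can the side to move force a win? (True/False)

ply 1, H at .../.../..#/..# | H00=-1→##./.../..#/..#*; H01=-1→.##/.../..#/..#; H10=-1→.../##./..#/..#; H11=-1→.../.##/..#/..#; H20=-1→.../.../###/..#; H30=-1→.../.../..#/###
ply 2, V at ##./.../..#/..# | V02=-1→###/..#/..#/..#; V10=+1→##./#../#.#/..#*; V11=+1→##./.#./.##/..#; V20=+1→##./.../#.#/#.#; V21=+1→##./.../.##/.##
ply 3, H at ##./#../#.#/..# | H11=-1→##./###/#.#/..#*; H30=-1→##./#../#.#/###
ply 4, V at ##./###/#.#/..# | V21=+1→##./###/###/.##*
ply 5: ##./###/###/.## is terminal -1 (H); from .../.../..#/..# depth 6

H winning at [.../.../..#/..#]: False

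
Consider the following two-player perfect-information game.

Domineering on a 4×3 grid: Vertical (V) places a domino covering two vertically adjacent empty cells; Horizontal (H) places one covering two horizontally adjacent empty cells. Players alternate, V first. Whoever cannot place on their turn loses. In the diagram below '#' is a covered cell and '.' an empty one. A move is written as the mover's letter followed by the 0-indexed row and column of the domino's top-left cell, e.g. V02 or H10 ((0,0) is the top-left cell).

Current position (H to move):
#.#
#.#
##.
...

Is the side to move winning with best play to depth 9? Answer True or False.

p1 H@[#.#/#.#/##./...]: H30[#.#/#.#/##./##.]-1* H31[#.#/#.#/##./.##]-1
p2 V@[#.#/#.#/##./##.]: V01[###/###/##./##.]+1* V22[#.#/#.#/###/###]+1
p3 H@[###/###/##./##.] terminal -1; root [#.#/#.#/##./...] d9

H winning at [#.#/#.#/##./...]: False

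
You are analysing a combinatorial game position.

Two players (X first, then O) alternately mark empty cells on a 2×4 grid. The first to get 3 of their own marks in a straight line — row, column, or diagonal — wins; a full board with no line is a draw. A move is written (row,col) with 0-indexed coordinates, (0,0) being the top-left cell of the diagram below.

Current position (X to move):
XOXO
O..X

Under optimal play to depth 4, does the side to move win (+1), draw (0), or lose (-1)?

[XOXO/O..X] X move#1: (1,1):+0/XOXO/OX.X*, (1,2):+0/XOXO/O.XX
[XOXO/OX.X] O move#2: (1,2):+0/XOXO/OXOX*
[XOXO/OXOX] end (terminal +0, X#3); searched XOXO/O..X to 4

value(XOXO/O..X, X) = 0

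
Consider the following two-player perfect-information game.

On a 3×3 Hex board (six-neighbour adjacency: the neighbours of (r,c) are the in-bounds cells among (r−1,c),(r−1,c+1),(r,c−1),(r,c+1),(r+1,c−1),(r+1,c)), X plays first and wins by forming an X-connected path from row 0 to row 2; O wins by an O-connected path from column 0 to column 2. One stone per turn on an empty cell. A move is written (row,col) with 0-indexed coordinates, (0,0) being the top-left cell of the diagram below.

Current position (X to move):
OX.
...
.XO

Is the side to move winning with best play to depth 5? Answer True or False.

X winning at [OX./.../.XO]: True

[OX./.../.XO] X move#1: (0,2):+1/OXX/.../.XO*, (1,0):+1/OX./X../.XO, (1,1):+1/OX./.X./.XO, (1,2):+1/OX./..X/.XO, (2,0):+1/OX./.../XXO
[OXX/.../.XO] O move#2: (1,0):-1/OXX/O../.XO*, (1,1):-1/OXX/.O./.XO, (1,2):-1/OXX/..O/.XO, (2,0):-1/OXX/.../OXO
[OXX/O../.XO] X move#3: (1,1):+1/OXX/OX./.XO*, (1,2):+1/OXX/O.X/.XO, (2,0):+1/OXX/O../XXO
[OXX/OX./.XO] end (terminal -1, O#4); searched OX./.../.XO to 5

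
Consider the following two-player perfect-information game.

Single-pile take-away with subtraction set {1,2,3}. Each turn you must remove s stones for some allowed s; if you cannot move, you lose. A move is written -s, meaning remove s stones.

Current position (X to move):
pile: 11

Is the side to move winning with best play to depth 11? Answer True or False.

p1 X@[11]: -1[10]-1 -2[9]-1 -3[8]+1*
p2 O@[8]: -1[7]-1* -2[6]-1 -3[5]-1
p3 X@[7]: -1[6]-1 -2[5]-1 -3[4]+1*
p4 O@[4]: -1[3]-1* -2[2]-1 -3[1]-1
p5 X@[3]: -1[2]-1 -2[1]-1 -3[0]+1*
p6 O@[0] terminal -1; root [11] d11

X winning at [11]: True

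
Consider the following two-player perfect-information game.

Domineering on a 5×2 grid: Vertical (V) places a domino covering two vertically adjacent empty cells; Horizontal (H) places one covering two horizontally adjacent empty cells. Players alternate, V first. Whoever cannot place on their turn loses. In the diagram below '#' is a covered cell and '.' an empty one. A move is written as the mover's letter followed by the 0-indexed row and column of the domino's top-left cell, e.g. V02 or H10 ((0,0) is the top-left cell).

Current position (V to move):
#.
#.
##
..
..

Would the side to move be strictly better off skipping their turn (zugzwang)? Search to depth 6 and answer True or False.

zugzwang(#./#./##/../.., V) = False

[#./#./##/../..] V move#1: V01:-1/##/##/##/../.., V30:+1/#./#./##/#./#.*, V31:+1/#./#./##/.#/.#
[#./#./##/#./#.] end (terminal -1, H#2); searched #./#./##/../.. to 6
pass branch (H moves first from the same position):
  | [#./#./##/../..] H move#1: H30:+1/#./#./##/##/..*, H40:+1/#./#./##/../##
  | [#./#./##/##/..] V move#2: V01:-1/##/##/##/##/..*
  | [##/##/##/##/..] H move#3: H40:+1/##/##/##/##/##*
  | [##/##/##/##/##] end (terminal -1, V#4); searched #./#./##/../.. to 6
V moving scores +1; V passing scores -1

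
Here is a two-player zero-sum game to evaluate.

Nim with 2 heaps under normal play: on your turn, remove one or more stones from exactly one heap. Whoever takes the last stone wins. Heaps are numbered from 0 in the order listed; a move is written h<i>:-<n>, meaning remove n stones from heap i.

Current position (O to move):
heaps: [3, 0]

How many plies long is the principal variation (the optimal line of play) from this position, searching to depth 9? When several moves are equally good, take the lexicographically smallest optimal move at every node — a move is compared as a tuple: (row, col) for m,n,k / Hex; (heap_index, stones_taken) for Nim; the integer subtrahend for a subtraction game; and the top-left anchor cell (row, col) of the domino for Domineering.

PV length from [(3,0)]: 1 ply

ply 1, O at (3,0) | h0:-1=-1→(2,0); h0:-2=-1→(1,0); h0:-3=+1→(0,0)*
ply 2: (0,0) is terminal -1 (X); from (3,0) depth 9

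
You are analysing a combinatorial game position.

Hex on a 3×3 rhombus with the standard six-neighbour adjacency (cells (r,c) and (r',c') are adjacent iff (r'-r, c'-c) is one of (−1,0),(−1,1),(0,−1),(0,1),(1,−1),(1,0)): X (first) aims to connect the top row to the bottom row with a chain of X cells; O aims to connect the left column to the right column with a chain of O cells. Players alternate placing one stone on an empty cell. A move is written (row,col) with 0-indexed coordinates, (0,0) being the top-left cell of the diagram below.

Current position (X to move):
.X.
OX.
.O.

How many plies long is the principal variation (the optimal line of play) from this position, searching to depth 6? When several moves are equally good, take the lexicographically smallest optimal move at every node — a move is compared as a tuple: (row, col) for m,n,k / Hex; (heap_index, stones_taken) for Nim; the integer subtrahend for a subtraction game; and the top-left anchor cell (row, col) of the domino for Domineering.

PV length from [.X./OX./.O.]: 5 plies

ply 1, X at .X./OX./.O. | (0,0)=-1→XX./OX./.O.; (0,2)=-1→.XX/OX./.O.; (1,2)=+1→.X./OXX/.O.*; (2,0)=+1→.X./OX./XO.; (2,2)=+1→.X./OX./.OX
ply 2, O at .X./OXX/.O. | (0,0)=-1→OX./OXX/.O.*; (0,2)=-1→.XO/OXX/.O.; (2,0)=-1→.X./OXX/OO.; (2,2)=-1→.X./OXX/.OO
ply 3, X at OX./OXX/.O. | (0,2)=+1→OXX/OXX/.O.*; (2,0)=+1→OX./OXX/XO.; (2,2)=+1→OX./OXX/.OX
ply 4, O at OXX/OXX/.O. | (2,0)=-1→OXX/OXX/OO.*; (2,2)=-1→OXX/OXX/.OO
ply 5, X at OXX/OXX/OO. | (2,2)=+1→OXX/OXX/OOX*
ply 6: OXX/OXX/OOX is terminal -1 (O); from .X./OX./.O. depth 6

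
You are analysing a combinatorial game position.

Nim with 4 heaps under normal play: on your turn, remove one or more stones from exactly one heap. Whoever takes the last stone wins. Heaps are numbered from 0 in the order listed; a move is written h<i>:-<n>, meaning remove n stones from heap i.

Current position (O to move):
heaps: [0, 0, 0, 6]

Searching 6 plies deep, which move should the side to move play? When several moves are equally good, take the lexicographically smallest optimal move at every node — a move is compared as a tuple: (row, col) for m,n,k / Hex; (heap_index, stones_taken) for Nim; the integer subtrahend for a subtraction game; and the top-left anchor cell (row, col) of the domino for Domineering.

p1 O@[(0,0,0,6)]: h3:-1[(0,0,0,5)]-1 h3:-2[(0,0,0,4)]-1 h3:-3[(0,0,0,3)]-1 h3:-4[(0,0,0,2)]-1 h3:-5[(0,0,0,1)]-1 h3:-6[(0,0,0,0)]+1*
p2 X@[(0,0,0,0)] terminal -1; root [(0,0,0,6)] d6

O's best at [(0,0,0,6)]: h3:-6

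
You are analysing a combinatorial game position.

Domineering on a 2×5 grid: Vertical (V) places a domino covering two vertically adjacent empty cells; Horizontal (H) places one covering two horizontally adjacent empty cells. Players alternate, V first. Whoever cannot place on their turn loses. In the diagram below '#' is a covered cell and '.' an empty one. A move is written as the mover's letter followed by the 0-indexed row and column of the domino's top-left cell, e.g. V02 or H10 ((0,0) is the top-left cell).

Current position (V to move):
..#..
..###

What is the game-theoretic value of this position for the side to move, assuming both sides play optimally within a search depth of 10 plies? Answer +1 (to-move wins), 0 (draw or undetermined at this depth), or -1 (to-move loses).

ply 1, V at ..#../..### | V00=+1→#.#../#.###*; V01=+1→.##../.####
ply 2, H at #.#../#.### | H03=-1→#.###/#.###*
ply 3, V at #.###/#.### | V01=+1→#####/#####*
ply 4: #####/##### is terminal -1 (H); from ..#../..### depth 10

value(..#../..###, V) = +1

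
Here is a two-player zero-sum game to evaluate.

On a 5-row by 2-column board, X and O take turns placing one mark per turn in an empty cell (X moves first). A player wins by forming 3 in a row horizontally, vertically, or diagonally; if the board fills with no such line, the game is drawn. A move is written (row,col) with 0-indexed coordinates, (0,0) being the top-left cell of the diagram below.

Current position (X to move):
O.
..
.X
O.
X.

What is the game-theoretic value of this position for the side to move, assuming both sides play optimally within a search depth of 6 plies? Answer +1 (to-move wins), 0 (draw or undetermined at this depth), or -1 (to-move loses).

value(O./../.X/O./X., X) = +1

p1 X@[O./../.X/O./X.]: (0,1)[OX/../.X/O./X.]+0 (1,0)[O./X./.X/O./X.]+0 (1,1)[O./.X/.X/O./X.]+1* (2,0)[O./../XX/O./X.]+0 (3,1)[O./../.X/OX/X.]+1 (4,1)[O./../.X/O./XX]+0
p2 O@[O./.X/.X/O./X.]: (0,1)[OO/.X/.X/O./X.]-1* (1,0)[O./OX/.X/O./X.]-1 (2,0)[O./.X/OX/O./X.]-1 (3,1)[O./.X/.X/OO/X.]-1 (4,1)[O./.X/.X/O./XO]-1
p3 X@[OO/.X/.X/O./X.]: (1,0)[OO/XX/.X/O./X.]+0 (2,0)[OO/.X/XX/O./X.]+0 (3,1)[OO/.X/.X/OX/X.]+1* (4,1)[OO/.X/.X/O./XX]+0
p4 O@[OO/.X/.X/OX/X.] terminal -1; root [O./../.X/O./X.] d6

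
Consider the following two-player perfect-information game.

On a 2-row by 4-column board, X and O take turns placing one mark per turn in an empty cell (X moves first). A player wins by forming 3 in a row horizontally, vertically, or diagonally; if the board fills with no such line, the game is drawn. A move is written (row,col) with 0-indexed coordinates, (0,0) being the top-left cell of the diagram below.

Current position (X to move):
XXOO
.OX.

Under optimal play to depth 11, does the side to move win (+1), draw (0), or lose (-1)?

value(XXOO/.OX., X) = 0

p1 X@[XXOO/.OX.]: (1,0)[XXOO/XOX.]+0* (1,3)[XXOO/.OXX]+0
p2 O@[XXOO/XOX.]: (1,3)[XXOO/XOXO]+0*
p3 X@[XXOO/XOXO] terminal +0; root [XXOO/.OX.] d11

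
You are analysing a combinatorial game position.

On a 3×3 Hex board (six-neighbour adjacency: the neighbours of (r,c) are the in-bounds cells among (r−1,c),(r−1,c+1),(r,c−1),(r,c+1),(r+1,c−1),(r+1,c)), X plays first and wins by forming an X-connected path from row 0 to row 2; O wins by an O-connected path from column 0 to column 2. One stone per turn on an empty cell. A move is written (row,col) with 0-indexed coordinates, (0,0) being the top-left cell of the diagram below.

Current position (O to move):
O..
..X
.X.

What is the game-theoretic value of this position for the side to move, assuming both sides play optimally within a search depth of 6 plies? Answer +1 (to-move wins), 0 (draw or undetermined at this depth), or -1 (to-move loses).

value(O../..X/.X., O) = +1

p1 O@[O../..X/.X.]: (0,1)[OO./..X/.X.]-1 (0,2)[O.O/..X/.X.]+1* (1,0)[O../O.X/.X.]-1 (1,1)[O../.OX/.X.]-1 (2,0)[O../..X/OX.]-1 (2,2)[O../..X/.XO]-1
p2 X@[O.O/..X/.X.]: (0,1)[OXO/..X/.X.]-1* (1,0)[O.O/X.X/.X.]-1 (1,1)[O.O/.XX/.X.]-1 (2,0)[O.O/..X/XX.]-1 (2,2)[O.O/..X/.XX]-1
p3 O@[OXO/..X/.X.]: (1,0)[OXO/O.X/.X.]-1 (1,1)[OXO/.OX/.X.]+1* (2,0)[OXO/..X/OX.]-1 (2,2)[OXO/..X/.XO]-1
p4 X@[OXO/.OX/.X.]: (1,0)[OXO/XOX/.X.]-1* (2,0)[OXO/.OX/XX.]-1 (2,2)[OXO/.OX/.XX]-1
p5 O@[OXO/XOX/.X.]: (2,0)[OXO/XOX/OX.]+1* (2,2)[OXO/XOX/.XO]-1
p6 X@[OXO/XOX/OX.] terminal -1; root [O../..X/.X.] d6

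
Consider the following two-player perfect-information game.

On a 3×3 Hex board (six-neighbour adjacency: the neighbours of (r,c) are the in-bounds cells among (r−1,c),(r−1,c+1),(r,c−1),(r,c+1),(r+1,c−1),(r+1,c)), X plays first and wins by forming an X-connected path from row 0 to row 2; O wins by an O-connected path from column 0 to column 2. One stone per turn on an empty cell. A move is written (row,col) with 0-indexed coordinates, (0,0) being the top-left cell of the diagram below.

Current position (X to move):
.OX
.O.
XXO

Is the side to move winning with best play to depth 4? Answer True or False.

p1 X@[.OX/.O./XXO]: (0,0)[XOX/.O./XXO]+1* (1,0)[.OX/XO./XXO]+1 (1,2)[.OX/.OX/XXO]+1
p2 O@[XOX/.O./XXO]: (1,0)[XOX/OO./XXO]-1* (1,2)[XOX/.OO/XXO]-1
p3 X@[XOX/OO./XXO]: (1,2)[XOX/OOX/XXO]+1*
p4 O@[XOX/OOX/XXO] terminal -1; root [.OX/.O./XXO] d4

X winning at [.OX/.O./XXO]: True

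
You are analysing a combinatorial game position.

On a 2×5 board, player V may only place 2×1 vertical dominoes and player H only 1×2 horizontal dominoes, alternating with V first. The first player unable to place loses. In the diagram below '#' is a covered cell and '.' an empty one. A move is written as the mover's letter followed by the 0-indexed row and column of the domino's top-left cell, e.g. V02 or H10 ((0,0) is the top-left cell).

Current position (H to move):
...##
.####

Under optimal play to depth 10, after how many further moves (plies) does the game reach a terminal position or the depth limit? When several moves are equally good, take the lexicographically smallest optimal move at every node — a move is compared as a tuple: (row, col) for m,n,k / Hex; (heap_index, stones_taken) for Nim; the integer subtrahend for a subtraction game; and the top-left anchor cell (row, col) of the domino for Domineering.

p1 H@[...##/.####]: H00[##.##/.####]+1* H01[.####/.####]-1
p2 V@[##.##/.####] terminal -1; root [...##/.####] d10

PV length from [...##/.####]: 1 ply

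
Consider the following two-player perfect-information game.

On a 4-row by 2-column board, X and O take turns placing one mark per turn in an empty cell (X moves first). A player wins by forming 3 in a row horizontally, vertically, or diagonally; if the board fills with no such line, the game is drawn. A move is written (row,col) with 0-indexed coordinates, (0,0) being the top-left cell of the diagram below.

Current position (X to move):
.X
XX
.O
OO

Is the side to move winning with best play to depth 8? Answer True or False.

X winning at [.X/XX/.O/OO]: False

[.X/XX/.O/OO] X move#1: (0,0):+0/XX/XX/.O/OO*, (2,0):+0/.X/XX/XO/OO
[XX/XX/.O/OO] O move#2: (2,0):+0/XX/XX/OO/OO*
[XX/XX/OO/OO] end (terminal +0, X#3); searched .X/XX/.O/OO to 8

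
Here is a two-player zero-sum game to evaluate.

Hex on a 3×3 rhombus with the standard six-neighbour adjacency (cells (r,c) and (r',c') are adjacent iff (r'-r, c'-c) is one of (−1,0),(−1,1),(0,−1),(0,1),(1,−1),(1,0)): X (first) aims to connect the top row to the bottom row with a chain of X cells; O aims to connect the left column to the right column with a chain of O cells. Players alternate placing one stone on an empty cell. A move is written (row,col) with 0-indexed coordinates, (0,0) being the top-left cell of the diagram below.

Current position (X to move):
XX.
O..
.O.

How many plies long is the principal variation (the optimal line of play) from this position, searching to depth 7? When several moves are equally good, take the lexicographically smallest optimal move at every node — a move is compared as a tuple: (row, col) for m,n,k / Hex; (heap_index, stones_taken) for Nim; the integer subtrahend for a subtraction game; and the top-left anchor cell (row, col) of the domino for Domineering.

[XX./O../.O.] X move#1: (0,2):-1/XXX/O../.O.*, (1,1):-1/XX./OX./.O., (1,2):-1/XX./O.X/.O., (2,0):-1/XX./O../XO., (2,2):-1/XX./O../.OX
[XXX/O../.O.] O move#2: (1,1):+1/XXX/OO./.O.*, (1,2):+1/XXX/O.O/.O., (2,0):+1/XXX/O../OO., (2,2):+1/XXX/O../.OO
[XXX/OO./.O.] X move#3: (1,2):-1/XXX/OOX/.O.*, (2,0):-1/XXX/OO./XO., (2,2):-1/XXX/OO./.OX
[XXX/OOX/.O.] O move#4: (2,0):-1/XXX/OOX/OO., (2,2):+1/XXX/OOX/.OO*
[XXX/OOX/.OO] end (terminal -1, X#5); searched XX./O../.O. to 7

PV length from [XX./O../.O.]: 4 plies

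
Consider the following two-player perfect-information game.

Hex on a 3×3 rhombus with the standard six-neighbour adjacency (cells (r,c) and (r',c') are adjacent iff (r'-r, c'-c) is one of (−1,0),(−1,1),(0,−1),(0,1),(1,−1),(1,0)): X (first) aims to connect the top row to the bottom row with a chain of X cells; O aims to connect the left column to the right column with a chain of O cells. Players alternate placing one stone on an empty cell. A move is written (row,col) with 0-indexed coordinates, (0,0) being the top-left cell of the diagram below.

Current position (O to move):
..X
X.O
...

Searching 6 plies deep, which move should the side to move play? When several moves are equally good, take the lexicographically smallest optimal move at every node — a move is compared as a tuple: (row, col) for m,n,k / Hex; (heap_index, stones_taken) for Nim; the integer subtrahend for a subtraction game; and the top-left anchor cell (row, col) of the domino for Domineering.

p1 O@[..X/X.O/...]: (0,0)[O.X/X.O/...]-1 (0,1)[.OX/X.O/...]-1 (1,1)[..X/XOO/...]-1 (2,0)[..X/X.O/O..]+1* (2,1)[..X/X.O/.O.]-1 (2,2)[..X/X.O/..O]-1
p2 X@[..X/X.O/O..]: (0,0)[X.X/X.O/O..]-1* (0,1)[.XX/X.O/O..]-1 (1,1)[..X/XXO/O..]-1 (2,1)[..X/X.O/OX.]-1 (2,2)[..X/X.O/O.X]-1
p3 O@[X.X/X.O/O..]: (0,1)[XOX/X.O/O..]+1* (1,1)[X.X/XOO/O..]+1 (2,1)[X.X/X.O/OO.]+1 (2,2)[X.X/X.O/O.O]+1
p4 X@[XOX/X.O/O..]: (1,1)[XOX/XXO/O..]-1* (2,1)[XOX/X.O/OX.]-1 (2,2)[XOX/X.O/O.X]-1
p5 O@[XOX/XXO/O..]: (2,1)[XOX/XXO/OO.]+1* (2,2)[XOX/XXO/O.O]-1
p6 X@[XOX/XXO/OO.] terminal -1; root [..X/X.O/...] d6

O's best at [..X/X.O/...]: (2,0)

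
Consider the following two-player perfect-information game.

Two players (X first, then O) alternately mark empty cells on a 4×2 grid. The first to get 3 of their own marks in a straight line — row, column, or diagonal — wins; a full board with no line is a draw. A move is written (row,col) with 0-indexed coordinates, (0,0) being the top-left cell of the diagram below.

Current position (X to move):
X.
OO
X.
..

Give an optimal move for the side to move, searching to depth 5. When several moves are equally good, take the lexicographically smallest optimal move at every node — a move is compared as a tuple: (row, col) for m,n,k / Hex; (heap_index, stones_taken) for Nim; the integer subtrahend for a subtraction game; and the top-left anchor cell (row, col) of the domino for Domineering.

[X./OO/X./..] X move#1: (0,1):+0/XX/OO/X./..*, (2,1):+0/X./OO/XX/.., (3,0):-1/X./OO/X./X., (3,1):+0/X./OO/X./.X
[XX/OO/X./..] O move#2: (2,1):+0/XX/OO/XO/..*, (3,0):+0/XX/OO/X./O., (3,1):+0/XX/OO/X./.O
[XX/OO/XO/..] X move#3: (3,0):-1/XX/OO/XO/X., (3,1):+0/XX/OO/XO/.X*
[XX/OO/XO/.X] O move#4: (3,0):+0/XX/OO/XO/OX*
[XX/OO/XO/OX] end (terminal +0, X#5); searched X./OO/X./.. to 5

X's best at [X./OO/X./..]: (0,1)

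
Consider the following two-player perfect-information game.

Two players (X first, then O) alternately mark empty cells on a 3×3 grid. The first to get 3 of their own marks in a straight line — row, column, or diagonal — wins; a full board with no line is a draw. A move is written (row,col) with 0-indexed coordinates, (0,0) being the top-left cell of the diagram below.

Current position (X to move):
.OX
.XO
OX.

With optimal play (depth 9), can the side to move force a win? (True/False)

p1 X@[.OX/.XO/OX.]: (0,0)[XOX/.XO/OX.]+0* (1,0)[.OX/XXO/OX.]+0 (2,2)[.OX/.XO/OXX]+0
p2 O@[XOX/.XO/OX.]: (1,0)[XOX/OXO/OX.]-1 (2,2)[XOX/.XO/OXO]+0*
p3 X@[XOX/.XO/OXO]: (1,0)[XOX/XXO/OXO]+0*
p4 O@[XOX/XXO/OXO] terminal +0; root [.OX/.XO/OX.] d9

X winning at [.OX/.XO/OX.]: False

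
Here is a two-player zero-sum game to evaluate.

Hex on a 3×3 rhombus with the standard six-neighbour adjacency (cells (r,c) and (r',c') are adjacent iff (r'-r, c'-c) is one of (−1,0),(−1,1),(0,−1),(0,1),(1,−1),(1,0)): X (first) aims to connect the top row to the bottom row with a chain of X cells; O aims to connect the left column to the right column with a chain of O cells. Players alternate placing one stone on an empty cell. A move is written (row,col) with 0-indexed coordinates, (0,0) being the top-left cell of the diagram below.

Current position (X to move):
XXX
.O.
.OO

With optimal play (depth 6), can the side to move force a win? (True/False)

[XXX/.O./.OO] X move#1: (1,0):-1/XXX/XO./.OO*, (1,2):-1/XXX/.OX/.OO, (2,0):-1/XXX/.O./XOO
[XXX/XO./.OO] O move#2: (1,2):-1/XXX/XOO/.OO, (2,0):+1/XXX/XO./OOO*
[XXX/XO./OOO] end (terminal -1, X#3); searched XXX/.O./.OO to 6

X winning at [XXX/.O./.OO]: False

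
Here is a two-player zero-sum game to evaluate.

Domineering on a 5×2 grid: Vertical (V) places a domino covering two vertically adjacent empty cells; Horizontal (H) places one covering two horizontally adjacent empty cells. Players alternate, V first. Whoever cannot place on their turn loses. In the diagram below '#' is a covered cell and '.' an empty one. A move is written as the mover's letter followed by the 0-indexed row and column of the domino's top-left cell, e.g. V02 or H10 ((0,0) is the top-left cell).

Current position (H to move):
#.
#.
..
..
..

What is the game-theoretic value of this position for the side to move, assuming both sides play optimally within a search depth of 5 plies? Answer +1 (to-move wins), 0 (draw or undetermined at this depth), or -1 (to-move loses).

value(#./#./../../.., H) = +1

p1 H@[#./#./../../..]: H20[#./#./##/../..]-1 H30[#./#./../##/..]+1* H40[#./#./../../##]-1
p2 V@[#./#./../##/..]: V01[##/##/../##/..]-1* V11[#./##/.#/##/..]-1
p3 H@[##/##/../##/..]: H20[##/##/##/##/..]+1* H40[##/##/../##/##]+1
p4 V@[##/##/##/##/..] terminal -1; root [#./#./../../..] d5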